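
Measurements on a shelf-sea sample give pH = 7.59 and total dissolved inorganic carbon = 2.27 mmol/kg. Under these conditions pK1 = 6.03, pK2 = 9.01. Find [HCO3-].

[HCO3⁻] = 2.13 mmol/kg

α₁ = 1 / (1 + [H⁺]/K1 + K2/[H⁺]) = 1 / (1 + 10^-1.56 + 10^-1.42)
   = 1 / (1 + 0.027542 + 0.038019) = 1/1.0656 = 0.9385
[HCO3⁻] = α₁ × DIC = 0.9385 × 2.27 = 2.13 mmol/kg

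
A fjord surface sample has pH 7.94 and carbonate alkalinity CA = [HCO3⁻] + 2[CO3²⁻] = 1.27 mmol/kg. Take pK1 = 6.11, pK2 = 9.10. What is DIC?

DIC = 1.21 mmol/kg

CA = [HCO3⁻] + 2[CO3²⁻] = (α₁ + 2α₂)·DIC
At pH 7.94: [H⁺]/K1 = 10^-1.83 = 0.014791, K2/[H⁺] = 10^-1.16 = 0.069183
α₁ = 1/(1 + 0.014791 + 0.069183) = 1/1.0840 = 0.9225; α₂ = α₁·K2/[H⁺] = 0.06382
α₁ + 2α₂ = 1.0502
DIC = CA / (α₁ + 2α₂) = 1.27 / 1.0502 = 1.21 mmol/kg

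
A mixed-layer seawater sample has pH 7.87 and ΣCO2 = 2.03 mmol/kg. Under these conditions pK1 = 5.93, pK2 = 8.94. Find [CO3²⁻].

[CO3²⁻] = 0.158 mmol/kg

α₂ = 1 / (1 + [H⁺]/K2 + [H⁺]²/(K1K2)) = 1 / (1 + 10^+1.07 + 10^-0.87)
   = 1 / (1 + 11.749 + 0.13490) = 1/12.884 = 0.07762
[CO3²⁻] = α₂ × DIC = 0.07762 × 2.03 = 0.158 mmol/kg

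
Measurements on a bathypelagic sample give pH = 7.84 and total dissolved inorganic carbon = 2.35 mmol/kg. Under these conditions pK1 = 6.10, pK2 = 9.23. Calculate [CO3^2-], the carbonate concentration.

[CO3²⁻] = 0.0904 mmol/kg

α₂ = 1 / (1 + [H⁺]/K2 + [H⁺]²/(K1K2)) = 1 / (1 + 10^+1.39 + 10^-0.35)
   = 1 / (1 + 24.547 + 0.44668) = 1/25.994 = 0.03847
[CO3²⁻] = α₂ × DIC = 0.03847 × 2.35 = 0.0904 mmol/kg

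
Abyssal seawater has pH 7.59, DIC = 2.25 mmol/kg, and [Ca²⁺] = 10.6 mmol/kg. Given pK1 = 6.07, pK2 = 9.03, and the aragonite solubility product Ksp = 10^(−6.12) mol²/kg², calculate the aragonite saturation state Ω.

Ω = 1.07

α₂ = 1 / (1 + [H⁺]/K2 + [H⁺]²/(K1K2)) = 1 / (1 + 10^+1.44 + 10^-0.08)
   = 1 / (1 + 27.542 + 0.83176) = 1/29.374 = 0.03404
[CO3²⁻] = α₂ × DIC = 0.03404 × 2.25 = 0.07660 mmol/kg
Ksp = 10^(−6.12) = 7.586×10^-7
Ω = [Ca²⁺][CO3²⁻]/Ksp = (10.6×10^-3)(7.660×10^-5) / 7.586×10^-7 = 1.07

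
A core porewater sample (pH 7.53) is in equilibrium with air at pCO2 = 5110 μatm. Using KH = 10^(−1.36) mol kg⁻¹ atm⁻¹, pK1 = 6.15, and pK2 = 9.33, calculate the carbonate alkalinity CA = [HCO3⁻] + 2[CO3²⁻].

[CO2*] = KH · pCO2 = 10^(−1.36) × 5110×10^-6 = 2.231×10^-4 mol/kg
α₀ = 1/(1 + K1/[H⁺] + K1K2/[H⁺]²) = 1/(1 + 10^+1.38 + 10^-0.42) = 0.03942
DIC = [CO2*]/α₀ = 2.231×10^-4 / 0.03942 = 5.659 mmol/kg
CA = (α₁ + 2α₂)·DIC = (0.9456 + 2×0.01499) × 5.659 = 5.52 mmol/kg

CA = 5.52 mmol/kg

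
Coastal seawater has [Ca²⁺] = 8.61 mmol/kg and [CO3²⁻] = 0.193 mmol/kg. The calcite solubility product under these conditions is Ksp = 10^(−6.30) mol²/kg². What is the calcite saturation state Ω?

Ω = 3.32

Ksp = 10^(−6.30) = 5.012×10^-7
Ω = [Ca²⁺][CO3²⁻]/Ksp = (8.61×10^-3)(0.193×10^-3) / 5.012×10^-7 = 3.32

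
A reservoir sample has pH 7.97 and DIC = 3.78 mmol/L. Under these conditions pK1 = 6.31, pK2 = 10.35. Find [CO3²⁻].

α₂ = 1 / (1 + [H⁺]/K2 + [H⁺]²/(K1K2)) = 1 / (1 + 10^+2.38 + 10^+0.72)
   = 1 / (1 + 239.88 + 5.2481) = 1/246.13 = 0.004063
[CO3²⁻] = α₂ × DIC = 0.004063 × 3.78 = 0.0154 mmol/L = 15.4 μmol/L

[CO3²⁻] = 15.4 μmol/L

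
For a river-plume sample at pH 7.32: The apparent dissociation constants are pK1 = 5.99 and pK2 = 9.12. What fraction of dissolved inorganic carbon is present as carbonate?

α₂ = 1 / (1 + [H⁺]/K2 + [H⁺]²/(K1K2)) = 1 / (1 + 10^+1.80 + 10^+0.47)
   = 1 / (1 + 63.096 + 2.9512) = 1/67.047 = 0.01491

α₂ = 0.0149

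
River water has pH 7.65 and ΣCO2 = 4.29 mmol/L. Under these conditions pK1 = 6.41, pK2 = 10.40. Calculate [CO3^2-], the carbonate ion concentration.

α₂ = 1 / (1 + [H⁺]/K2 + [H⁺]²/(K1K2)) = 1 / (1 + 10^+2.75 + 10^+1.51)
   = 1 / (1 + 562.34 + 32.359) = 1/595.70 = 0.001679
[CO3²⁻] = α₂ × DIC = 0.001679 × 4.29 = 0.00720 mmol/L = 7.20 μmol/L

[CO3²⁻] = 7.20 μmol/L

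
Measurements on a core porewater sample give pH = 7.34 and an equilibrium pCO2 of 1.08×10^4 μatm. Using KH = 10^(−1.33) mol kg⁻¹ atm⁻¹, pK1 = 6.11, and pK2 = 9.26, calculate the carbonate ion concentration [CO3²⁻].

[CO3²⁻] = 0.103 mmol/kg

[CO2*] = KH · pCO2 = 10^(−1.33) × 1.08×10^4×10^-6 = 5.052×10^-4 mol/kg
α₀ = 1/(1 + K1/[H⁺] + K1K2/[H⁺]²) = 1/(1 + 10^+1.23 + 10^-0.69) = 0.05499
DIC = [CO2*]/α₀ = 5.052×10^-4 / 0.05499 = 9.187 mmol/kg
[CO3²⁻] = α₂·DIC; α₂ = 0.01123, so [CO3²⁻] = 0.01123 × 9.187 = 0.103 mmol/kg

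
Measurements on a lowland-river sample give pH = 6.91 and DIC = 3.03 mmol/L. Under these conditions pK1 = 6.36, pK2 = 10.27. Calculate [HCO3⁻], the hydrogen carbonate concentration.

α₁ = 1 / (1 + [H⁺]/K1 + K2/[H⁺]) = 1 / (1 + 10^-0.55 + 10^-3.36)
   = 1 / (1 + 0.28184 + 0.00043652) = 1/1.2823 = 0.7799
[HCO3⁻] = α₁ × DIC = 0.7799 × 3.03 = 2.36 mmol/L

[HCO3⁻] = 2.36 mmol/L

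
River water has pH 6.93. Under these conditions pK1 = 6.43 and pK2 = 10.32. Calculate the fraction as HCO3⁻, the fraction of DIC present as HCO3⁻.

α₁ = 1 / (1 + [H⁺]/K1 + K2/[H⁺]) = 1 / (1 + 10^-0.50 + 10^-3.39)
   = 1 / (1 + 0.31623 + 0.00040738) = 1/1.3166 = 0.7595

α₁ = 0.760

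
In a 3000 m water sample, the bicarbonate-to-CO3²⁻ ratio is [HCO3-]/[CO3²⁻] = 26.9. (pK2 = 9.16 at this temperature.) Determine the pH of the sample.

From K2 = [H⁺][CO3²⁻]/[HCO3-]:  pH = pK2 − log₁₀([HCO3-]/[CO3²⁻])
log₁₀(26.9) = +1.430
pH = 9.16 − (+1.430) = 7.73

pH = 7.73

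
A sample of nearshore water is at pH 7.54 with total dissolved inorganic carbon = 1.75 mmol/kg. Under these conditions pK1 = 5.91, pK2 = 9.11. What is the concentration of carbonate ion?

[CO3²⁻] = 0.0448 mmol/kg

α₂ = 1 / (1 + [H⁺]/K2 + [H⁺]²/(K1K2)) = 1 / (1 + 10^+1.57 + 10^-0.06)
   = 1 / (1 + 37.154 + 0.87096) = 1/39.024 = 0.02562
[CO3²⁻] = α₂ × DIC = 0.02562 × 1.75 = 0.0448 mmol/kg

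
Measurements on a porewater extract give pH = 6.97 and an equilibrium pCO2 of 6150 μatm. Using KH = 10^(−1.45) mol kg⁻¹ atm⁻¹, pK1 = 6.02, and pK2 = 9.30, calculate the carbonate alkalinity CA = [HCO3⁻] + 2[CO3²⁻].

CA = 1.96 mmol/kg

[CO2*] = KH · pCO2 = 10^(−1.45) × 6150×10^-6 = 2.182×10^-4 mol/kg
α₀ = 1/(1 + K1/[H⁺] + K1K2/[H⁺]²) = 1/(1 + 10^+0.95 + 10^-1.38) = 0.1005
DIC = [CO2*]/α₀ = 2.182×10^-4 / 0.1005 = 2.172 mmol/kg
CA = (α₁ + 2α₂)·DIC = (0.8954 + 2×0.004188) × 2.172 = 1.96 mmol/kg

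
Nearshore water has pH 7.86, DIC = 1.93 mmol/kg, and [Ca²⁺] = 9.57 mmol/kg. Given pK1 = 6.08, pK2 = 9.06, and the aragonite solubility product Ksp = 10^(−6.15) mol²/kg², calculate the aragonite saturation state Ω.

Ω = 1.52

α₂ = 1 / (1 + [H⁺]/K2 + [H⁺]²/(K1K2)) = 1 / (1 + 10^+1.20 + 10^-0.58)
   = 1 / (1 + 15.849 + 0.26303) = 1/17.112 = 0.05844
[CO3²⁻] = α₂ × DIC = 0.05844 × 1.93 = 0.1128 mmol/kg
Ksp = 10^(−6.15) = 7.079×10^-7
Ω = [Ca²⁺][CO3²⁻]/Ksp = (9.57×10^-3)(1.128×10^-4) / 7.079×10^-7 = 1.52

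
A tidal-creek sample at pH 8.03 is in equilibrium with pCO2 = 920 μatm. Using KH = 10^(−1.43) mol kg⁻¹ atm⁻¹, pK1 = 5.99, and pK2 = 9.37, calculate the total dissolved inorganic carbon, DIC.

[CO2*] = KH · pCO2 = 10^(−1.43) × 920×10^-6 = 3.418×10^-5 mol/kg
α₀ = 1/(1 + K1/[H⁺] + K1K2/[H⁺]²) = 1/(1 + 10^+2.04 + 10^+0.70) = 0.008646
DIC = [CO2*]/α₀ = 3.418×10^-5 / 0.008646 = 3.95 mmol/kg

DIC = 3.95 mmol/kg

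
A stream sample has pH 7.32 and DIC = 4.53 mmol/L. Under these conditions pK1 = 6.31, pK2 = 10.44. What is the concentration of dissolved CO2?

[CO2*] = 0.403 mmol/L

α₀ = 1 / (1 + K1/[H⁺] + K1K2/[H⁺]²) = 1 / (1 + 10^+1.01 + 10^-2.11)
   = 1 / (1 + 10.233 + 0.0077625) = 1/11.241 = 0.08896
[CO2*] = α₀ × DIC = 0.08896 × 4.53 = 0.403 mmol/L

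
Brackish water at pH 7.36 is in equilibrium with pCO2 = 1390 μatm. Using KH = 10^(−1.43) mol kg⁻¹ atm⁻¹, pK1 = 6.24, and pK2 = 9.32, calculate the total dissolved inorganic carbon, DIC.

DIC = 0.740 mmol/kg

[CO2*] = KH · pCO2 = 10^(−1.43) × 1390×10^-6 = 5.164×10^-5 mol/kg
α₀ = 1/(1 + K1/[H⁺] + K1K2/[H⁺]²) = 1/(1 + 10^+1.12 + 10^-0.84) = 0.06980
DIC = [CO2*]/α₀ = 5.164×10^-5 / 0.06980 = 0.740 mmol/kg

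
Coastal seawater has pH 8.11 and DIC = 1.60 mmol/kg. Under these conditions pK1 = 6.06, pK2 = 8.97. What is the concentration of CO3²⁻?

[CO3²⁻] = 0.193 mmol/kg

α₂ = 1 / (1 + [H⁺]/K2 + [H⁺]²/(K1K2)) = 1 / (1 + 10^+0.86 + 10^-1.19)
   = 1 / (1 + 7.2444 + 0.064565) = 1/8.3089 = 0.1204
[CO3²⁻] = α₂ × DIC = 0.1204 × 1.60 = 0.193 mmol/kg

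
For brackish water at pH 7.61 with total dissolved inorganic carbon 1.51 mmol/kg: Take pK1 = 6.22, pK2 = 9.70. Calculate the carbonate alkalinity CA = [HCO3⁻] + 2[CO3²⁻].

CA = 1.46 mmol/kg

CA = [HCO3⁻] + 2[CO3²⁻] = (α₁ + 2α₂)·DIC
At pH 7.61: [H⁺]/K1 = 10^-1.39 = 0.040738, K2/[H⁺] = 10^-2.09 = 0.0081283
α₁ = 1/(1 + 0.040738 + 0.0081283) = 1/1.0489 = 0.9534; α₂ = α₁·K2/[H⁺] = 0.007750
α₁ + 2α₂ = 0.9689
CA = 0.9689 × 1.51 = 1.46 mmol/kg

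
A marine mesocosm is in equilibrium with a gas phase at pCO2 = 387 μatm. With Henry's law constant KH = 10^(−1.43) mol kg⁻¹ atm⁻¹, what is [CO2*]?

KH = 10^(−1.43) = 3.715×10^-2 mol kg⁻¹ atm⁻¹
[CO2*] = KH · pCO2 = 3.715×10^-2 × 387×10^-6 atm = 1.44×10^-5 mol/kg

[CO2*] = 14.4 μmol/kg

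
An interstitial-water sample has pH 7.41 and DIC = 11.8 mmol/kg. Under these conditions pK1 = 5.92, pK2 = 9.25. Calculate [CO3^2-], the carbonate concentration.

[CO3²⁻] = 0.163 mmol/kg

α₂ = 1 / (1 + [H⁺]/K2 + [H⁺]²/(K1K2)) = 1 / (1 + 10^+1.84 + 10^+0.35)
   = 1 / (1 + 69.183 + 2.2387) = 1/72.422 = 0.01381
[CO3²⁻] = α₂ × DIC = 0.01381 × 11.8 = 0.163 mmol/kg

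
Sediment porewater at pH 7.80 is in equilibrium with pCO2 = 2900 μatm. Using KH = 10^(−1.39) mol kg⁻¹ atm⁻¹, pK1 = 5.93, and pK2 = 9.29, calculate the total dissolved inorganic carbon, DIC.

[CO2*] = KH · pCO2 = 10^(−1.39) × 2900×10^-6 = 1.181×10^-4 mol/kg
α₀ = 1/(1 + K1/[H⁺] + K1K2/[H⁺]²) = 1/(1 + 10^+1.87 + 10^+0.38) = 0.01290
DIC = [CO2*]/α₀ = 1.181×10^-4 / 0.01290 = 9.16 mmol/kg

DIC = 9.16 mmol/kg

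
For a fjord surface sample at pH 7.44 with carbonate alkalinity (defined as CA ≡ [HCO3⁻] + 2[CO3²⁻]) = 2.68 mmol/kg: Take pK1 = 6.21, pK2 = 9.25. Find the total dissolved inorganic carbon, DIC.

DIC = 2.79 mmol/kg

CA = [HCO3⁻] + 2[CO3²⁻] = (α₁ + 2α₂)·DIC
At pH 7.44: [H⁺]/K1 = 10^-1.23 = 0.058884, K2/[H⁺] = 10^-1.81 = 0.015488
α₁ = 1/(1 + 0.058884 + 0.015488) = 1/1.0744 = 0.9308; α₂ = α₁·K2/[H⁺] = 0.01442
α₁ + 2α₂ = 0.9596
DIC = CA / (α₁ + 2α₂) = 2.68 / 0.9596 = 2.79 mmol/kg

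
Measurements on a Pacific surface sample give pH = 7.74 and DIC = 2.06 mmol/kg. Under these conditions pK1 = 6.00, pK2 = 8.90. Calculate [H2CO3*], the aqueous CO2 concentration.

[CO2*] = 0.0345 mmol/kg

α₀ = 1 / (1 + K1/[H⁺] + K1K2/[H⁺]²) = 1 / (1 + 10^+1.74 + 10^+0.58)
   = 1 / (1 + 54.954 + 3.8019) = 1/59.756 = 0.01673
[CO2*] = α₀ × DIC = 0.01673 × 2.06 = 0.0345 mmol/kg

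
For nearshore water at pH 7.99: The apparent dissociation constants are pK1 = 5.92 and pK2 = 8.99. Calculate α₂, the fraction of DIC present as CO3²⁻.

α₂ = 1 / (1 + [H⁺]/K2 + [H⁺]²/(K1K2)) = 1 / (1 + 10^+1.00 + 10^-1.07)
   = 1 / (1 + 10.000 + 0.085114) = 1/11.085 = 0.09021

α₂ = 0.0902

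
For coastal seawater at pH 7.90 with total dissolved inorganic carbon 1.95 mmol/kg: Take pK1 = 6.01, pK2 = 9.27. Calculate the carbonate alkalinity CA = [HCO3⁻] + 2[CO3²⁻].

CA = [HCO3⁻] + 2[CO3²⁻] = (α₁ + 2α₂)·DIC
At pH 7.90: [H⁺]/K1 = 10^-1.89 = 0.012882, K2/[H⁺] = 10^-1.37 = 0.042658
α₁ = 1/(1 + 0.012882 + 0.042658) = 1/1.0555 = 0.9474; α₂ = α₁·K2/[H⁺] = 0.04041
α₁ + 2α₂ = 1.0282
CA = 1.0282 × 1.95 = 2.01 mmol/kg

CA = 2.01 mmol/kg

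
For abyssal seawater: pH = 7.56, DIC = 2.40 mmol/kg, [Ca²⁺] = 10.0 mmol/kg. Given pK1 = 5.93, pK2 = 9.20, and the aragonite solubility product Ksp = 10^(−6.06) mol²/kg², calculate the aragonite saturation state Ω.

Ω = 0.603

α₂ = 1 / (1 + [H⁺]/K2 + [H⁺]²/(K1K2)) = 1 / (1 + 10^+1.64 + 10^+0.01)
   = 1 / (1 + 43.652 + 1.0233) = 1/45.675 = 0.02189
[CO3²⁻] = α₂ × DIC = 0.02189 × 2.40 = 0.05255 mmol/kg
Ksp = 10^(−6.06) = 8.710×10^-7
Ω = [Ca²⁺][CO3²⁻]/Ksp = (10.0×10^-3)(5.255×10^-5) / 8.710×10^-7 = 0.603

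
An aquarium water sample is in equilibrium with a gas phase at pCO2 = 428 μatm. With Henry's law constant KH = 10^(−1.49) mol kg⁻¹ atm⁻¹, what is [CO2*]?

[CO2*] = 13.8 μmol/kg

KH = 10^(−1.49) = 3.236×10^-2 mol kg⁻¹ atm⁻¹
[CO2*] = KH · pCO2 = 3.236×10^-2 × 428×10^-6 atm = 1.38×10^-5 mol/kg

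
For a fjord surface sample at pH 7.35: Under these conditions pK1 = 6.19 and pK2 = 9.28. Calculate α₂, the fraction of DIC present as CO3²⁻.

α₂ = 1 / (1 + [H⁺]/K2 + [H⁺]²/(K1K2)) = 1 / (1 + 10^+1.93 + 10^+0.77)
   = 1 / (1 + 85.114 + 5.8884) = 1/92.002 = 0.01087

α₂ = 0.0109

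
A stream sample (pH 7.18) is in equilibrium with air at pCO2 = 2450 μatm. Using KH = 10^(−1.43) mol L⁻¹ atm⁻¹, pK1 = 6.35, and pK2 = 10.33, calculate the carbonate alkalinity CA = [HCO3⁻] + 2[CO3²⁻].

[CO2*] = KH · pCO2 = 10^(−1.43) × 2450×10^-6 = 9.103×10^-5 mol/L
α₀ = 1/(1 + K1/[H⁺] + K1K2/[H⁺]²) = 1/(1 + 10^+0.83 + 10^-2.32) = 0.1288
DIC = [CO2*]/α₀ = 9.103×10^-5 / 0.1288 = 0.7069 mmol/L
CA = (α₁ + 2α₂)·DIC = (0.8706 + 2×0.0006163) × 0.7069 = 0.616 mmol/L

CA = 0.616 mmol/L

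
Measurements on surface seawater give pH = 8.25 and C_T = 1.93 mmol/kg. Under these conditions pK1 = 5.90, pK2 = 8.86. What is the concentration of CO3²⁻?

α₂ = 1 / (1 + [H⁺]/K2 + [H⁺]²/(K1K2)) = 1 / (1 + 10^+0.61 + 10^-1.74)
   = 1 / (1 + 4.0738 + 0.018197) = 1/5.0920 = 0.1964
[CO3²⁻] = α₂ × DIC = 0.1964 × 1.93 = 0.379 mmol/kg

[CO3²⁻] = 0.379 mmol/kg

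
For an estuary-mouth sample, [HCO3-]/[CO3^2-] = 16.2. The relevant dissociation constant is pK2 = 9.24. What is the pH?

pH = 8.03

From K2 = [H⁺][CO3^2-]/[HCO3-]:  pH = pK2 − log₁₀([HCO3-]/[CO3^2-])
log₁₀(16.2) = +1.210
pH = 9.24 − (+1.210) = 8.03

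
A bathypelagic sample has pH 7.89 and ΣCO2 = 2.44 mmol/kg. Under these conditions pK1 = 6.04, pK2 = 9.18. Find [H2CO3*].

α₀ = 1 / (1 + K1/[H⁺] + K1K2/[H⁺]²) = 1 / (1 + 10^+1.85 + 10^+0.56)
   = 1 / (1 + 70.795 + 3.6308) = 1/75.425 = 0.01326
[CO2*] = α₀ × DIC = 0.01326 × 2.44 = 0.0323 mmol/kg

[CO2*] = 0.0323 mmol/kg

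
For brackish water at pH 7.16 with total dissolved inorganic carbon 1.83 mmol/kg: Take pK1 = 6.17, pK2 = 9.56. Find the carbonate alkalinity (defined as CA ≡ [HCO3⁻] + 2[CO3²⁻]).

CA = 1.67 mmol/kg

CA = [HCO3⁻] + 2[CO3²⁻] = (α₁ + 2α₂)·DIC
At pH 7.16: [H⁺]/K1 = 10^-0.99 = 0.10233, K2/[H⁺] = 10^-2.40 = 0.0039811
α₁ = 1/(1 + 0.10233 + 0.0039811) = 1/1.1063 = 0.9039; α₂ = α₁·K2/[H⁺] = 0.003599
α₁ + 2α₂ = 0.9111
CA = 0.9111 × 1.83 = 1.67 mmol/kg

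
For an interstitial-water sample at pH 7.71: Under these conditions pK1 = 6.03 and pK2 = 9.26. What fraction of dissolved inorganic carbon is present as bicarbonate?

α₁ = 1 / (1 + [H⁺]/K1 + K2/[H⁺]) = 1 / (1 + 10^-1.68 + 10^-1.55)
   = 1 / (1 + 0.020893 + 0.028184) = 1/1.0491 = 0.9532

α₁ = 0.953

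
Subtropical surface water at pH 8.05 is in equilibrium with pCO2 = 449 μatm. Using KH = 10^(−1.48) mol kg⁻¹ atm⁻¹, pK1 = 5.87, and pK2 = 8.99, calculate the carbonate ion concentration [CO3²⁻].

[CO3²⁻] = 0.258 mmol/kg

[CO2*] = KH · pCO2 = 10^(−1.48) × 449×10^-6 = 1.487×10^-5 mol/kg
α₀ = 1/(1 + K1/[H⁺] + K1K2/[H⁺]²) = 1/(1 + 10^+2.18 + 10^+1.24) = 0.005892
DIC = [CO2*]/α₀ = 1.487×10^-5 / 0.005892 = 2.524 mmol/kg
[CO3²⁻] = α₂·DIC; α₂ = 0.1024, so [CO3²⁻] = 0.1024 × 2.524 = 0.258 mmol/kg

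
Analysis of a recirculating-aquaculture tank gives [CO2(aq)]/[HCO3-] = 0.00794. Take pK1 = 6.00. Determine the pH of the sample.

From K1 = [H⁺][HCO3-]/[CO2(aq)]:  pH = pK1 − log₁₀([CO2(aq)]/[HCO3-])
log₁₀(0.00794) = -2.100
pH = 6.00 − (-2.100) = 8.10

pH = 8.10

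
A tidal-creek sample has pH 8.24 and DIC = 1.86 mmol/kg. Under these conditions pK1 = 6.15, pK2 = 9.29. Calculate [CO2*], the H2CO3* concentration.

[CO2*] = 13.8 μmol/kg

α₀ = 1 / (1 + K1/[H⁺] + K1K2/[H⁺]²) = 1 / (1 + 10^+2.09 + 10^+1.04)
   = 1 / (1 + 123.03 + 10.965) = 1/134.99 = 0.007408
[CO2*] = α₀ × DIC = 0.007408 × 1.86 = 0.0138 mmol/kg = 13.8 μmol/kg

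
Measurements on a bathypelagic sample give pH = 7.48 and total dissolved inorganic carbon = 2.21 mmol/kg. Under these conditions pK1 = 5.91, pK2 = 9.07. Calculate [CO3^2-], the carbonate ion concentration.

[CO3²⁻] = 0.0540 mmol/kg

α₂ = 1 / (1 + [H⁺]/K2 + [H⁺]²/(K1K2)) = 1 / (1 + 10^+1.59 + 10^+0.02)
   = 1 / (1 + 38.905 + 1.0471) = 1/40.952 = 0.02442
[CO3²⁻] = α₂ × DIC = 0.02442 × 2.21 = 0.0540 mmol/kg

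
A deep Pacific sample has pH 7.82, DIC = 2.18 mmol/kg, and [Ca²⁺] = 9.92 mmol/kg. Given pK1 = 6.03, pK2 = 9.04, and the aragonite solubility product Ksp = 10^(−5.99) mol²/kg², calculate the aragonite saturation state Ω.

Ω = 1.18

α₂ = 1 / (1 + [H⁺]/K2 + [H⁺]²/(K1K2)) = 1 / (1 + 10^+1.22 + 10^-0.57)
   = 1 / (1 + 16.596 + 0.26915) = 1/17.865 = 0.05598
[CO3²⁻] = α₂ × DIC = 0.05598 × 2.18 = 0.1220 mmol/kg
Ksp = 10^(−5.99) = 1.023×10^-6
Ω = [Ca²⁺][CO3²⁻]/Ksp = (9.92×10^-3)(1.220×10^-4) / 1.023×10^-6 = 1.18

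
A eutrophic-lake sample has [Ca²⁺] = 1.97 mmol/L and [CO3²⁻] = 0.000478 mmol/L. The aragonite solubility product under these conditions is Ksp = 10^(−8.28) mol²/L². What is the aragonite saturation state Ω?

Ksp = 10^(−8.28) = 5.248×10^-9
Ω = [Ca²⁺][CO3²⁻]/Ksp = (1.97×10^-3)(0.000478×10^-3) / 5.248×10^-9 = 0.179

Ω = 0.179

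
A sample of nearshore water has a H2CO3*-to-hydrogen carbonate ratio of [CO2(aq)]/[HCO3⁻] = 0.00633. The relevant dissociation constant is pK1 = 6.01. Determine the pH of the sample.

pH = 8.21

From K1 = [H⁺][HCO3⁻]/[CO2(aq)]:  pH = pK1 − log₁₀([CO2(aq)]/[HCO3⁻])
log₁₀(0.00633) = -2.199
pH = 6.01 − (-2.199) = 8.21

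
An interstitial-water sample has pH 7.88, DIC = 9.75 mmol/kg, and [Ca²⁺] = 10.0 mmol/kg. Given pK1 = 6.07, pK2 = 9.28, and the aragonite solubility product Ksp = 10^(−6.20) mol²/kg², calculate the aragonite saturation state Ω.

α₂ = 1 / (1 + [H⁺]/K2 + [H⁺]²/(K1K2)) = 1 / (1 + 10^+1.40 + 10^-0.41)
   = 1 / (1 + 25.119 + 0.38905) = 1/26.508 = 0.03772
[CO3²⁻] = α₂ × DIC = 0.03772 × 9.75 = 0.3678 mmol/kg
Ksp = 10^(−6.20) = 6.310×10^-7
Ω = [Ca²⁺][CO3²⁻]/Ksp = (10.0×10^-3)(3.678×10^-4) / 6.310×10^-7 = 5.83

Ω = 5.83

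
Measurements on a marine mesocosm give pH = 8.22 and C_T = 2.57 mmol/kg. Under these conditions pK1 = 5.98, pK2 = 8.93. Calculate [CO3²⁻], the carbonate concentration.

α₂ = 1 / (1 + [H⁺]/K2 + [H⁺]²/(K1K2)) = 1 / (1 + 10^+0.71 + 10^-1.53)
   = 1 / (1 + 5.1286 + 0.029512) = 1/6.1581 = 0.1624
[CO3²⁻] = α₂ × DIC = 0.1624 × 2.57 = 0.417 mmol/kg

[CO3²⁻] = 0.417 mmol/kg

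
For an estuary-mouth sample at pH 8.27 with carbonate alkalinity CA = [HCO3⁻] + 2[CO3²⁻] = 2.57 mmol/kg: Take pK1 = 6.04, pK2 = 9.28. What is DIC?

DIC = 2.37 mmol/kg

CA = [HCO3⁻] + 2[CO3²⁻] = (α₁ + 2α₂)·DIC
At pH 8.27: [H⁺]/K1 = 10^-2.23 = 0.0058884, K2/[H⁺] = 10^-1.01 = 0.097724
α₁ = 1/(1 + 0.0058884 + 0.097724) = 1/1.1036 = 0.9061; α₂ = α₁·K2/[H⁺] = 0.08855
α₁ + 2α₂ = 1.0832
DIC = CA / (α₁ + 2α₂) = 2.57 / 1.0832 = 2.37 mmol/kg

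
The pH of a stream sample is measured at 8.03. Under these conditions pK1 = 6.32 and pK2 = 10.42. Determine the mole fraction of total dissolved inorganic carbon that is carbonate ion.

α₂ = 1 / (1 + [H⁺]/K2 + [H⁺]²/(K1K2)) = 1 / (1 + 10^+2.39 + 10^+0.68)
   = 1 / (1 + 245.47 + 4.7863) = 1/251.26 = 0.003980

α₂ = 0.00398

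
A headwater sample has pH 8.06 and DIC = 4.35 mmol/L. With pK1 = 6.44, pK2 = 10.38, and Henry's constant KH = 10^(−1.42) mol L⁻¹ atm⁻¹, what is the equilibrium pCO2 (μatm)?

pCO2 = 2670 μatm

α₀ = 1 / (1 + K1/[H⁺] + K1K2/[H⁺]²) = 1 / (1 + 10^+1.62 + 10^-0.70)
   = 1 / (1 + 41.687 + 0.19953) = 1/42.886 = 0.02332
[CO2*] = α₀ × DIC = 0.02332 × 4.35 = 0.1014 mmol/L
pCO2 = [CO2*]/KH = 1.014×10^-4 / 3.802×10^-2 = 2670 μatm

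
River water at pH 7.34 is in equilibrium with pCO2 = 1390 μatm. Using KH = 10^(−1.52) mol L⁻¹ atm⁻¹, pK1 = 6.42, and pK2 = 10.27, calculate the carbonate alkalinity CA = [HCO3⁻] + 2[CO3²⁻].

[CO2*] = KH · pCO2 = 10^(−1.52) × 1390×10^-6 = 4.198×10^-5 mol/L
α₀ = 1/(1 + K1/[H⁺] + K1K2/[H⁺]²) = 1/(1 + 10^+0.92 + 10^-2.01) = 0.1072
DIC = [CO2*]/α₀ = 4.198×10^-5 / 0.1072 = 0.3915 mmol/L
CA = (α₁ + 2α₂)·DIC = (0.8917 + 2×0.001048) × 0.3915 = 0.350 mmol/L

CA = 0.350 mmol/L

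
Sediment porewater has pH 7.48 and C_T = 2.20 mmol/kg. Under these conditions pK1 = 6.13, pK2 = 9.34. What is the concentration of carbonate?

α₂ = 1 / (1 + [H⁺]/K2 + [H⁺]²/(K1K2)) = 1 / (1 + 10^+1.86 + 10^+0.51)
   = 1 / (1 + 72.444 + 3.2359) = 1/76.680 = 0.01304
[CO3²⁻] = α₂ × DIC = 0.01304 × 2.20 = 0.0287 mmol/kg

[CO3²⁻] = 0.0287 mmol/kg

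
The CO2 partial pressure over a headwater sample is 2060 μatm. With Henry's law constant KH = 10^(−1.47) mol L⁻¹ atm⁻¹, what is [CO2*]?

[CO2*] = 69.8 μmol/L

KH = 10^(−1.47) = 3.388×10^-2 mol L⁻¹ atm⁻¹
[CO2*] = KH · pCO2 = 3.388×10^-2 × 2060×10^-6 atm = 6.98×10^-5 mol/L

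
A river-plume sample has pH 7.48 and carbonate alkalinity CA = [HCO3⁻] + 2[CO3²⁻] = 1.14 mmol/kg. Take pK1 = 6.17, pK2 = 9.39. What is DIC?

CA = [HCO3⁻] + 2[CO3²⁻] = (α₁ + 2α₂)·DIC
At pH 7.48: [H⁺]/K1 = 10^-1.31 = 0.048978, K2/[H⁺] = 10^-1.91 = 0.012303
α₁ = 1/(1 + 0.048978 + 0.012303) = 1/1.0613 = 0.9423; α₂ = α₁·K2/[H⁺] = 0.01159
α₁ + 2α₂ = 0.9654
DIC = CA / (α₁ + 2α₂) = 1.14 / 0.9654 = 1.18 mmol/kg

DIC = 1.18 mmol/kg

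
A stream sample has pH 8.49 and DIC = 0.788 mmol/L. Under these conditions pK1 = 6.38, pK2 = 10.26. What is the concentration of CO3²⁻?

[CO3²⁻] = 13.1 μmol/L

α₂ = 1 / (1 + [H⁺]/K2 + [H⁺]²/(K1K2)) = 1 / (1 + 10^+1.77 + 10^-0.34)
   = 1 / (1 + 58.884 + 0.45709) = 1/60.341 = 0.01657
[CO3²⁻] = α₂ × DIC = 0.01657 × 0.788 = 0.0131 mmol/L = 13.1 μmol/L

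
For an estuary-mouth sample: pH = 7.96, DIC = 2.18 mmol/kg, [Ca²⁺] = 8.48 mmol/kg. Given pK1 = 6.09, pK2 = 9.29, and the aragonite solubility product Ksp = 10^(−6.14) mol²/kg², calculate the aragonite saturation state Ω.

Ω = 1.13

α₂ = 1 / (1 + [H⁺]/K2 + [H⁺]²/(K1K2)) = 1 / (1 + 10^+1.33 + 10^-0.54)
   = 1 / (1 + 21.380 + 0.28840) = 1/22.668 = 0.04412
[CO3²⁻] = α₂ × DIC = 0.04412 × 2.18 = 0.09617 mmol/kg
Ksp = 10^(−6.14) = 7.244×10^-7
Ω = [Ca²⁺][CO3²⁻]/Ksp = (8.48×10^-3)(9.617×10^-5) / 7.244×10^-7 = 1.13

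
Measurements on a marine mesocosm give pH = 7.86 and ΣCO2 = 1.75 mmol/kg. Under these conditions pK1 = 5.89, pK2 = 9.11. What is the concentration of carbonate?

α₂ = 1 / (1 + [H⁺]/K2 + [H⁺]²/(K1K2)) = 1 / (1 + 10^+1.25 + 10^-0.72)
   = 1 / (1 + 17.783 + 0.19055) = 1/18.973 = 0.05271
[CO3²⁻] = α₂ × DIC = 0.05271 × 1.75 = 0.0922 mmol/kg

[CO3²⁻] = 0.0922 mmol/kg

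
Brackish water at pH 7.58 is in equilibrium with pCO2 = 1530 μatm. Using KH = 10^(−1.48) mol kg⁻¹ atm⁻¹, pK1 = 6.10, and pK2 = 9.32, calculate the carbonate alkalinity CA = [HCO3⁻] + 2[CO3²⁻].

[CO2*] = KH · pCO2 = 10^(−1.48) × 1530×10^-6 = 5.066×10^-5 mol/kg
α₀ = 1/(1 + K1/[H⁺] + K1K2/[H⁺]²) = 1/(1 + 10^+1.48 + 10^-0.26) = 0.03150
DIC = [CO2*]/α₀ = 5.066×10^-5 / 0.03150 = 1.609 mmol/kg
CA = (α₁ + 2α₂)·DIC = (0.9512 + 2×0.01731) × 1.609 = 1.59 mmol/kg

CA = 1.59 mmol/kg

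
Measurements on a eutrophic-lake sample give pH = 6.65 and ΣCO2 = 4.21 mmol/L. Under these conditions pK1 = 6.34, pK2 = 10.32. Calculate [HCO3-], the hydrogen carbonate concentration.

α₁ = 1 / (1 + [H⁺]/K1 + K2/[H⁺]) = 1 / (1 + 10^-0.31 + 10^-3.67)
   = 1 / (1 + 0.48978 + 0.00021380) = 1/1.4900 = 0.6711
[HCO3⁻] = α₁ × DIC = 0.6711 × 4.21 = 2.83 mmol/L

[HCO3⁻] = 2.83 mmol/L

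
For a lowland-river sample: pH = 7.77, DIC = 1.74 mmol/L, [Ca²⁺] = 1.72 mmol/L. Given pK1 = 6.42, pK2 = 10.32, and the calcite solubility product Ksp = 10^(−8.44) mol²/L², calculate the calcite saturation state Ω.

α₂ = 1 / (1 + [H⁺]/K2 + [H⁺]²/(K1K2)) = 1 / (1 + 10^+2.55 + 10^+1.20)
   = 1 / (1 + 354.81 + 15.849) = 1/371.66 = 0.002691
[CO3²⁻] = α₂ × DIC = 0.002691 × 1.74 = 0.004682 mmol/L = 4.682 μmol/L
Ksp = 10^(−8.44) = 3.631×10^-9
Ω = [Ca²⁺][CO3²⁻]/Ksp = (1.72×10^-3)(4.682×10^-6) / 3.631×10^-9 = 2.22

Ω = 2.22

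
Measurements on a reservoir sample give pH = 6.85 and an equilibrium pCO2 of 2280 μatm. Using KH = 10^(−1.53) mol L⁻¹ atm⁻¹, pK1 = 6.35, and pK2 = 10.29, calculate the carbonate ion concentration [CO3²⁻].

[CO3²⁻] = 0.0773 μmol/L

[CO2*] = KH · pCO2 = 10^(−1.53) × 2280×10^-6 = 6.729×10^-5 mol/L
α₀ = 1/(1 + K1/[H⁺] + K1K2/[H⁺]²) = 1/(1 + 10^+0.50 + 10^-2.94) = 0.2402
DIC = [CO2*]/α₀ = 6.729×10^-5 / 0.2402 = 0.2801 mmol/L
[CO3²⁻] = α₂·DIC; α₂ = 0.0002758, so [CO3²⁻] = 0.0002758 × 0.2801 = 7.73×10^-5 mmol/L = 0.0773 μmol/L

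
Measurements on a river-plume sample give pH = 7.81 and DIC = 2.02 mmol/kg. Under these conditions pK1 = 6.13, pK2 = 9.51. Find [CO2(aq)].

[CO2*] = 0.0405 mmol/kg

α₀ = 1 / (1 + K1/[H⁺] + K1K2/[H⁺]²) = 1 / (1 + 10^+1.68 + 10^-0.02)
   = 1 / (1 + 47.863 + 0.95499) = 1/49.818 = 0.02007
[CO2*] = α₀ × DIC = 0.02007 × 2.02 = 0.0405 mmol/kg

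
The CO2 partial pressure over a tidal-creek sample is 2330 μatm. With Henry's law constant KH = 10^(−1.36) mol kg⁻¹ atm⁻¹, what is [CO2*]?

KH = 10^(−1.36) = 4.365×10^-2 mol kg⁻¹ atm⁻¹
[CO2*] = KH · pCO2 = 4.365×10^-2 × 2330×10^-6 atm = 1.02×10^-4 mol/kg

[CO2*] = 102 μmol/kg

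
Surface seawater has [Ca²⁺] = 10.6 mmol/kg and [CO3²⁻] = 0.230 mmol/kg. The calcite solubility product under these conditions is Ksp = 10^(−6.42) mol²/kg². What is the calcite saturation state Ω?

Ω = 6.41

Ksp = 10^(−6.42) = 3.802×10^-7
Ω = [Ca²⁺][CO3²⁻]/Ksp = (10.6×10^-3)(0.230×10^-3) / 3.802×10^-7 = 6.41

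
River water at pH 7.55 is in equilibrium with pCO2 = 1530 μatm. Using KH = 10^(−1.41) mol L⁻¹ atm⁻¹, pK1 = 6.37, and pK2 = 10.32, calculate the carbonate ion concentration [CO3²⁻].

[CO3²⁻] = 1.53 μmol/L

[CO2*] = KH · pCO2 = 10^(−1.41) × 1530×10^-6 = 5.952×10^-5 mol/L
α₀ = 1/(1 + K1/[H⁺] + K1K2/[H⁺]²) = 1/(1 + 10^+1.18 + 10^-1.59) = 0.06188
DIC = [CO2*]/α₀ = 5.952×10^-5 / 0.06188 = 0.9620 mmol/L
[CO3²⁻] = α₂·DIC; α₂ = 0.001590, so [CO3²⁻] = 0.001590 × 0.9620 = 0.00153 mmol/L = 1.53 μmol/L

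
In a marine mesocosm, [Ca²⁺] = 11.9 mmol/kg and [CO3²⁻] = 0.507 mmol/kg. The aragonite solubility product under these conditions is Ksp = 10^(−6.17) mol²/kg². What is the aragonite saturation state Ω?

Ksp = 10^(−6.17) = 6.761×10^-7
Ω = [Ca²⁺][CO3²⁻]/Ksp = (11.9×10^-3)(0.507×10^-3) / 6.761×10^-7 = 8.92

Ω = 8.92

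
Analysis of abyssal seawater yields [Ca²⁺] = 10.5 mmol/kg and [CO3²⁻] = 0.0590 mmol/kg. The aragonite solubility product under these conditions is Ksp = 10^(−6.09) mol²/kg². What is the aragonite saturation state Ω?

Ω = 0.762

Ksp = 10^(−6.09) = 8.128×10^-7
Ω = [Ca²⁺][CO3²⁻]/Ksp = (10.5×10^-3)(0.0590×10^-3) / 8.128×10^-7 = 0.762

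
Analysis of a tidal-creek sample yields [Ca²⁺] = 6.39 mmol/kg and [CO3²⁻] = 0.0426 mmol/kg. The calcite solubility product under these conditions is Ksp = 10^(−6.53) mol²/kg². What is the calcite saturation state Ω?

Ksp = 10^(−6.53) = 2.951×10^-7
Ω = [Ca²⁺][CO3²⁻]/Ksp = (6.39×10^-3)(0.0426×10^-3) / 2.951×10^-7 = 0.922

Ω = 0.922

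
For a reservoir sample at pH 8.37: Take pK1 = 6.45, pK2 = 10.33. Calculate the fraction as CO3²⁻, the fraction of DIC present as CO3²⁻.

α₂ = 1 / (1 + [H⁺]/K2 + [H⁺]²/(K1K2)) = 1 / (1 + 10^+1.96 + 10^+0.04)
   = 1 / (1 + 91.201 + 1.0965) = 1/93.298 = 0.01072

α₂ = 0.0107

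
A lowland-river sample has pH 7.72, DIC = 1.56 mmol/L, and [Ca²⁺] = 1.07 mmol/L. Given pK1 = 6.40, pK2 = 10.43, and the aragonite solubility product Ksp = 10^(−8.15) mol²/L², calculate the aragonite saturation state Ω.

α₂ = 1 / (1 + [H⁺]/K2 + [H⁺]²/(K1K2)) = 1 / (1 + 10^+2.71 + 10^+1.39)
   = 1 / (1 + 512.86 + 24.547) = 1/538.41 = 0.001857
[CO3²⁻] = α₂ × DIC = 0.001857 × 1.56 = 0.002897 mmol/L = 2.897 μmol/L
Ksp = 10^(−8.15) = 7.079×10^-9
Ω = [Ca²⁺][CO3²⁻]/Ksp = (1.07×10^-3)(2.897×10^-6) / 7.079×10^-9 = 0.438

Ω = 0.438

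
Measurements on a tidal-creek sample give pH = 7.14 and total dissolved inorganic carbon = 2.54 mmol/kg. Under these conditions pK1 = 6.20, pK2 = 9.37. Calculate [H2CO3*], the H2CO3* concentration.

α₀ = 1 / (1 + K1/[H⁺] + K1K2/[H⁺]²) = 1 / (1 + 10^+0.94 + 10^-1.29)
   = 1 / (1 + 8.7096 + 0.051286) = 1/9.7609 = 0.1024
[CO2*] = α₀ × DIC = 0.1024 × 2.54 = 0.260 mmol/kg

[CO2*] = 0.260 mmol/kg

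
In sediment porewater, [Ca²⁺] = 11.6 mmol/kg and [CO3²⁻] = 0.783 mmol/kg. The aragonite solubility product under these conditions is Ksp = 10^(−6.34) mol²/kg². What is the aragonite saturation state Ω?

Ω = 19.9

Ksp = 10^(−6.34) = 4.571×10^-7
Ω = [Ca²⁺][CO3²⁻]/Ksp = (11.6×10^-3)(0.783×10^-3) / 4.571×10^-7 = 19.9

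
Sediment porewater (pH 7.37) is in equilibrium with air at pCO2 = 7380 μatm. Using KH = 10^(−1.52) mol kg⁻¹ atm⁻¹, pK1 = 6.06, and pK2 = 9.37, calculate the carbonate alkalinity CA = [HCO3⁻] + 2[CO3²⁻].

[CO2*] = KH · pCO2 = 10^(−1.52) × 7380×10^-6 = 2.229×10^-4 mol/kg
α₀ = 1/(1 + K1/[H⁺] + K1K2/[H⁺]²) = 1/(1 + 10^+1.31 + 10^-0.69) = 0.04625
DIC = [CO2*]/α₀ = 2.229×10^-4 / 0.04625 = 4.819 mmol/kg
CA = (α₁ + 2α₂)·DIC = (0.9443 + 2×0.009443) × 4.819 = 4.64 mmol/kg

CA = 4.64 mmol/kg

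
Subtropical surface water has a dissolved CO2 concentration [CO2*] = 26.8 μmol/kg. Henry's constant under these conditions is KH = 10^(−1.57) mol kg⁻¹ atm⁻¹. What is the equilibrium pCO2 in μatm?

KH = 10^(−1.57) = 2.692×10^-2 mol kg⁻¹ atm⁻¹
pCO2 = [CO2*]/KH = 26.8×10^-6 / 2.692×10^-2 = 9.96×10^-4 atm = 996 μatm

pCO2 = 996 μatm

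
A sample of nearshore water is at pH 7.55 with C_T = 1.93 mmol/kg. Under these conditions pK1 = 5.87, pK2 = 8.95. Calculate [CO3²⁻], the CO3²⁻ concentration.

[CO3²⁻] = 0.0724 mmol/kg

α₂ = 1 / (1 + [H⁺]/K2 + [H⁺]²/(K1K2)) = 1 / (1 + 10^+1.40 + 10^-0.28)
   = 1 / (1 + 25.119 + 0.52481) = 1/26.644 = 0.03753
[CO3²⁻] = α₂ × DIC = 0.03753 × 1.93 = 0.0724 mmol/kg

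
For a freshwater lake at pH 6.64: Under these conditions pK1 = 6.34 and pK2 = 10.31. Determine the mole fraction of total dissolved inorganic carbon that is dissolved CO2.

α₀ = 1 / (1 + K1/[H⁺] + K1K2/[H⁺]²) = 1 / (1 + 10^+0.30 + 10^-3.37)
   = 1 / (1 + 1.9953 + 0.00042658) = 1/2.9957 = 0.3338

α₀ = 0.334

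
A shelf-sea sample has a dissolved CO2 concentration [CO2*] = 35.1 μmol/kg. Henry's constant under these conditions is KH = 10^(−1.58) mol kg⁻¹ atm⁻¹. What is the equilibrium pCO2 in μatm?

KH = 10^(−1.58) = 2.630×10^-2 mol kg⁻¹ atm⁻¹
pCO2 = [CO2*]/KH = 35.1×10^-6 / 2.630×10^-2 = 1.33×10^-3 atm = 1330 μatm

pCO2 = 1330 μatm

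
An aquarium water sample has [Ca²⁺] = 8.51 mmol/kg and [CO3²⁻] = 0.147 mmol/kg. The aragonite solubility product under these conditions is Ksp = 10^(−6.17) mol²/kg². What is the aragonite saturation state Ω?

Ksp = 10^(−6.17) = 6.761×10^-7
Ω = [Ca²⁺][CO3²⁻]/Ksp = (8.51×10^-3)(0.147×10^-3) / 6.761×10^-7 = 1.85

Ω = 1.85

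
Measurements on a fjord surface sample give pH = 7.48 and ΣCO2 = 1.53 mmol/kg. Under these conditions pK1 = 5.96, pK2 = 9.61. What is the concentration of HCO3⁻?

[HCO3⁻] = 1.47 mmol/kg

α₁ = 1 / (1 + [H⁺]/K1 + K2/[H⁺]) = 1 / (1 + 10^-1.52 + 10^-2.13)
   = 1 / (1 + 0.030200 + 0.0074131) = 1/1.0376 = 0.9638
[HCO3⁻] = α₁ × DIC = 0.9638 × 1.53 = 1.47 mmol/kg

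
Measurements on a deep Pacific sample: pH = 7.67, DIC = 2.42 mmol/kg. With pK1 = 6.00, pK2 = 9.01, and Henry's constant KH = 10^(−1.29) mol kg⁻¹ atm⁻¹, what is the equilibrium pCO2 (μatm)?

pCO2 = 945 μatm

α₀ = 1 / (1 + K1/[H⁺] + K1K2/[H⁺]²) = 1 / (1 + 10^+1.67 + 10^+0.33)
   = 1 / (1 + 46.774 + 2.1380) = 1/49.911 = 0.02004
[CO2*] = α₀ × DIC = 0.02004 × 2.42 = 0.04849 mmol/kg
pCO2 = [CO2*]/KH = 4.849×10^-5 / 5.129×10^-2 = 945 μatm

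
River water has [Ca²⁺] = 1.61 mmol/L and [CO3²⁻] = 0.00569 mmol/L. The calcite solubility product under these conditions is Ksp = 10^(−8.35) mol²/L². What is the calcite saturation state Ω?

Ω = 2.05

Ksp = 10^(−8.35) = 4.467×10^-9
Ω = [Ca²⁺][CO3²⁻]/Ksp = (1.61×10^-3)(0.00569×10^-3) / 4.467×10^-9 = 2.05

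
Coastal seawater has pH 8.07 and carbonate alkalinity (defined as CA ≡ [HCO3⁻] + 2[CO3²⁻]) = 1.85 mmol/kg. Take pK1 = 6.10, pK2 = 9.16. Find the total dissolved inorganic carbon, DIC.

CA = [HCO3⁻] + 2[CO3²⁻] = (α₁ + 2α₂)·DIC
At pH 8.07: [H⁺]/K1 = 10^-1.97 = 0.010715, K2/[H⁺] = 10^-1.09 = 0.081283
α₁ = 1/(1 + 0.010715 + 0.081283) = 1/1.0920 = 0.9158; α₂ = α₁·K2/[H⁺] = 0.07444
α₁ + 2α₂ = 1.0646
DIC = CA / (α₁ + 2α₂) = 1.85 / 1.0646 = 1.74 mmol/kg

DIC = 1.74 mmol/kg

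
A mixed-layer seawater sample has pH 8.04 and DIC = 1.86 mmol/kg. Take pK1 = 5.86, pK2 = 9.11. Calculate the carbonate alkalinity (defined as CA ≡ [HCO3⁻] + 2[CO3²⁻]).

CA = [HCO3⁻] + 2[CO3²⁻] = (α₁ + 2α₂)·DIC
At pH 8.04: [H⁺]/K1 = 10^-2.18 = 0.0066069, K2/[H⁺] = 10^-1.07 = 0.085114
α₁ = 1/(1 + 0.0066069 + 0.085114) = 1/1.0917 = 0.9160; α₂ = α₁·K2/[H⁺] = 0.07796
α₁ + 2α₂ = 1.0719
CA = 1.0719 × 1.86 = 1.99 mmol/kg

CA = 1.99 mmol/kg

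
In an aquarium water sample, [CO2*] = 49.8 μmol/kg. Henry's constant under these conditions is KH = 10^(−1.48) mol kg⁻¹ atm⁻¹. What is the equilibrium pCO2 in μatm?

KH = 10^(−1.48) = 3.311×10^-2 mol kg⁻¹ atm⁻¹
pCO2 = [CO2*]/KH = 49.8×10^-6 / 3.311×10^-2 = 1.50×10^-3 atm = 1500 μatm

pCO2 = 1500 μatm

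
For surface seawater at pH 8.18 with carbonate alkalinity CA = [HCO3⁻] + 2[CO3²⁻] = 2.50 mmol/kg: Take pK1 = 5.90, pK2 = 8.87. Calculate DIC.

DIC = 2.15 mmol/kg

CA = [HCO3⁻] + 2[CO3²⁻] = (α₁ + 2α₂)·DIC
At pH 8.18: [H⁺]/K1 = 10^-2.28 = 0.0052481, K2/[H⁺] = 10^-0.69 = 0.20417
α₁ = 1/(1 + 0.0052481 + 0.20417) = 1/1.2094 = 0.8268; α₂ = α₁·K2/[H⁺] = 0.1688
α₁ + 2α₂ = 1.1645
DIC = CA / (α₁ + 2α₂) = 2.50 / 1.1645 = 2.15 mmol/kg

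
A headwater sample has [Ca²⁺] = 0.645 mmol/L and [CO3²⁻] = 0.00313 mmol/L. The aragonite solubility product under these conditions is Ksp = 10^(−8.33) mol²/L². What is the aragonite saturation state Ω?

Ω = 0.432

Ksp = 10^(−8.33) = 4.677×10^-9
Ω = [Ca²⁺][CO3²⁻]/Ksp = (0.645×10^-3)(0.00313×10^-3) / 4.677×10^-9 = 0.432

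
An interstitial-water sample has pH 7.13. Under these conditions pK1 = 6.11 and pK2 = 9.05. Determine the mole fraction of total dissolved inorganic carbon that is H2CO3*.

α₀ = 1 / (1 + K1/[H⁺] + K1K2/[H⁺]²) = 1 / (1 + 10^+1.02 + 10^-0.90)
   = 1 / (1 + 10.471 + 0.12589) = 1/11.597 = 0.08623

α₀ = 0.0862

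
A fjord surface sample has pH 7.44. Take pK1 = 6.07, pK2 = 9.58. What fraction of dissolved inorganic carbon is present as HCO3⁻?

α₁ = 1 / (1 + [H⁺]/K1 + K2/[H⁺]) = 1 / (1 + 10^-1.37 + 10^-2.14)
   = 1 / (1 + 0.042658 + 0.0072444) = 1/1.0499 = 0.9525

α₁ = 0.952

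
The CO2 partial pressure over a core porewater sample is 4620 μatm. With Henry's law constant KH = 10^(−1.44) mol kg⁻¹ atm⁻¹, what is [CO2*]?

KH = 10^(−1.44) = 3.631×10^-2 mol kg⁻¹ atm⁻¹
[CO2*] = KH · pCO2 = 3.631×10^-2 × 4620×10^-6 atm = 1.68×10^-4 mol/kg

[CO2*] = 168 μmol/kg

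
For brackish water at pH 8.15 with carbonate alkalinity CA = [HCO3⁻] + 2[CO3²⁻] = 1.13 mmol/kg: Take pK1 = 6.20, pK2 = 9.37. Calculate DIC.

CA = [HCO3⁻] + 2[CO3²⁻] = (α₁ + 2α₂)·DIC
At pH 8.15: [H⁺]/K1 = 10^-1.95 = 0.011220, K2/[H⁺] = 10^-1.22 = 0.060256
α₁ = 1/(1 + 0.011220 + 0.060256) = 1/1.0715 = 0.9333; α₂ = α₁·K2/[H⁺] = 0.05624
α₁ + 2α₂ = 1.0458
DIC = CA / (α₁ + 2α₂) = 1.13 / 1.0458 = 1.08 mmol/kg

DIC = 1.08 mmol/kg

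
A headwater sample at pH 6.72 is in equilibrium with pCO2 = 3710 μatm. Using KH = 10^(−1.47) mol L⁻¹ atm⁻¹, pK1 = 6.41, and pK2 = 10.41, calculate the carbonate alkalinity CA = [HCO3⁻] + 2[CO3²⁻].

[CO2*] = KH · pCO2 = 10^(−1.47) × 3710×10^-6 = 1.257×10^-4 mol/L
α₀ = 1/(1 + K1/[H⁺] + K1K2/[H⁺]²) = 1/(1 + 10^+0.31 + 10^-3.38) = 0.3287
DIC = [CO2*]/α₀ = 1.257×10^-4 / 0.3287 = 0.3824 mmol/L
CA = (α₁ + 2α₂)·DIC = (0.6711 + 2×0.0001370) × 0.3824 = 0.257 mmol/L

CA = 0.257 mmol/L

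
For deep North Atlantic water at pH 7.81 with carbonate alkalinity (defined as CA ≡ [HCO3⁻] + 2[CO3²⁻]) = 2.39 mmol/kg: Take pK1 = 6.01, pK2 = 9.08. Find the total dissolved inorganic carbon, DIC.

CA = [HCO3⁻] + 2[CO3²⁻] = (α₁ + 2α₂)·DIC
At pH 7.81: [H⁺]/K1 = 10^-1.80 = 0.015849, K2/[H⁺] = 10^-1.27 = 0.053703
α₁ = 1/(1 + 0.015849 + 0.053703) = 1/1.0696 = 0.9350; α₂ = α₁·K2/[H⁺] = 0.05021
α₁ + 2α₂ = 1.0354
DIC = CA / (α₁ + 2α₂) = 2.39 / 1.0354 = 2.31 mmol/kg

DIC = 2.31 mmol/kg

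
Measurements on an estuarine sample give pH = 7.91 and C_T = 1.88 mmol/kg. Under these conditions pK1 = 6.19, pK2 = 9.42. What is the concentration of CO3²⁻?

α₂ = 1 / (1 + [H⁺]/K2 + [H⁺]²/(K1K2)) = 1 / (1 + 10^+1.51 + 10^-0.21)
   = 1 / (1 + 32.359 + 0.61660) = 1/33.976 = 0.02943
[CO3²⁻] = α₂ × DIC = 0.02943 × 1.88 = 0.0553 mmol/kg

[CO3²⁻] = 0.0553 mmol/kg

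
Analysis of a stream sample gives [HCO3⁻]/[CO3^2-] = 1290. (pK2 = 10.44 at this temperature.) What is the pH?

From K2 = [H⁺][CO3^2-]/[HCO3⁻]:  pH = pK2 − log₁₀([HCO3⁻]/[CO3^2-])
log₁₀(1290) = +3.111
pH = 10.44 − (+3.111) = 7.33

pH = 7.33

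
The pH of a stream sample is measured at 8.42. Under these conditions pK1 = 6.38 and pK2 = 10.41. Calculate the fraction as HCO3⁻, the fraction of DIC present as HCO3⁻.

α₁ = 1 / (1 + [H⁺]/K1 + K2/[H⁺]) = 1 / (1 + 10^-2.04 + 10^-1.99)
   = 1 / (1 + 0.0091201 + 0.010233) = 1/1.0194 = 0.9810

α₁ = 0.981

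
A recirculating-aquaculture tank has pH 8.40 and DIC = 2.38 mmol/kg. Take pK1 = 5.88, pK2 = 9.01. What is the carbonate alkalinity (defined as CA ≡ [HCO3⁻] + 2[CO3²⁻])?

CA = 2.84 mmol/kg

CA = [HCO3⁻] + 2[CO3²⁻] = (α₁ + 2α₂)·DIC
At pH 8.40: [H⁺]/K1 = 10^-2.52 = 0.0030200, K2/[H⁺] = 10^-0.61 = 0.24547
α₁ = 1/(1 + 0.0030200 + 0.24547) = 1/1.2485 = 0.8010; α₂ = α₁·K2/[H⁺] = 0.1966
α₁ + 2α₂ = 1.1942
CA = 1.1942 × 2.38 = 2.84 mmol/kg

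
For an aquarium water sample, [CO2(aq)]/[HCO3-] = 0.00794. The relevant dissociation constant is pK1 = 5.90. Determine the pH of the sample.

pH = 8.00

From K1 = [H⁺][HCO3-]/[CO2(aq)]:  pH = pK1 − log₁₀([CO2(aq)]/[HCO3-])
log₁₀(0.00794) = -2.100
pH = 5.90 − (-2.100) = 8.00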